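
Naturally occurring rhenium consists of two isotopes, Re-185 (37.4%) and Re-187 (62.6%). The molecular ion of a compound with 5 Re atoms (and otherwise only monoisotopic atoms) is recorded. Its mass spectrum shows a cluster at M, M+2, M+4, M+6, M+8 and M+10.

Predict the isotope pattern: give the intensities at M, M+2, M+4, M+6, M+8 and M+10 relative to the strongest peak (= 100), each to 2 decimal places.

2.13 : 17.85 : 59.74 : 100.00 : 83.69 : 28.02

Expanding (0.374 + 0.626)^5:
P(M) = 0.374^5 = 0.007317
P(M+2) = 5 × 0.374^4 × 0.626^1 = 0.061239
P(M+4) = 10 × 0.374^3 × 0.626^2 = 0.205005
P(M+6) = 10 × 0.374^2 × 0.626^3 = 0.343136
P(M+8) = 5 × 0.374^1 × 0.626^4 = 0.287170
P(M+10) = 0.626^5 = 0.096133
The M+6 peak is largest (0.343136); scaling to 100 gives 2.13 : 17.85 : 59.74 : 100.00 : 83.69 : 28.02.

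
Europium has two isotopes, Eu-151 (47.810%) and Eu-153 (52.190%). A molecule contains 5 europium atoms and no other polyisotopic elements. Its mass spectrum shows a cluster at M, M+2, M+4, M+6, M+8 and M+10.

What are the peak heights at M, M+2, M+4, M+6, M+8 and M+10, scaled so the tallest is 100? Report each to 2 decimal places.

7.69 : 41.96 : 91.61 : 100.00 : 54.58 : 11.92

The 5 Eu atoms are independent, so intensities follow the terms of (0.47810 + 0.52190)^5.
P(M) = 0.47810^5 = 0.024980
P(M+2) = 5 × 0.47810^4 × 0.52190^1 = 0.136343
P(M+4) = 10 × 0.47810^3 × 0.52190^2 = 0.297667
P(M+6) = 10 × 0.47810^2 × 0.52190^3 = 0.324937
P(M+8) = 5 × 0.47810^1 × 0.52190^4 = 0.177353
P(M+10) = 0.52190^5 = 0.038720
The M+6 peak is largest (0.324937); scaling to 100 gives 7.69 : 41.96 : 91.61 : 100.00 : 54.58 : 11.92.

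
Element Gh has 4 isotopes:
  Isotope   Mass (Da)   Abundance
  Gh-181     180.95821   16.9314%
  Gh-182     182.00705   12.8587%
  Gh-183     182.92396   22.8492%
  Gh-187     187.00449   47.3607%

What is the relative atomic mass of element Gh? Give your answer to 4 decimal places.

Ar = Σ fᵢ·mᵢ = 0.169314 × 180.95821 + 0.128587 × 182.00705 + 0.228492 × 182.92396 + 0.473607 × 187.00449
= 30.638758 + 23.403741 + 41.796661 + 88.566635 = 184.405795 Da

184.4058 Da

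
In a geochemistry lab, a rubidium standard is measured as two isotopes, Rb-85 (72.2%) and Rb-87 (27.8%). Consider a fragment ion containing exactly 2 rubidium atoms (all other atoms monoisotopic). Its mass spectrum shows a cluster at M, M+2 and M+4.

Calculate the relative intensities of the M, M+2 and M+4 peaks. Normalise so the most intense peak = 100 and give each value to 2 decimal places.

100.00 : 77.01 : 14.83

The 2 Rb atoms are independent, so intensities follow the terms of (0.722 + 0.278)^2.
P(M) = 0.722^2 = 0.521284
P(M+2) = 2 × 0.722^1 × 0.278^1 = 0.401432
P(M+4) = 0.278^2 = 0.077284
The M peak is largest (0.521284); scaling to 100 gives 100.00 : 77.01 : 14.83.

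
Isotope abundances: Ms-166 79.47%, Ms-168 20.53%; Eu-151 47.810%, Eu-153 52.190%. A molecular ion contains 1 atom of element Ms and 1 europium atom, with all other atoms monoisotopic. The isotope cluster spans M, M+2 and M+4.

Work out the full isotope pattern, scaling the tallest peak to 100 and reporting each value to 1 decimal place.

74.1 : 100.0 : 20.9

Element Ms pattern (n=1): 0.7947 : 0.2053
Europium pattern (n=1): 0.4781 : 0.5219
Convolve the two distributions (both contribute in 2-u steps):
  M: 0.7947×0.4781 = 0.379946
  M+2: 0.7947×0.5219 + 0.2053×0.4781 = 0.512908
  M+4: 0.2053×0.5219 = 0.107146
Scale to base peak (0.512908) = 100: 74.1 : 100.0 : 20.9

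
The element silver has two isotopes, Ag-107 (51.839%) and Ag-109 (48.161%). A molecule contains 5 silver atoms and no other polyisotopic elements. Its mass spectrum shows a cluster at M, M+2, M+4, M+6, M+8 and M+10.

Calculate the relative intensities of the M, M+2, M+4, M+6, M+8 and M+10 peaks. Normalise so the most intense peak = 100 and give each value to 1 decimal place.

The 5 Ag atoms are independent, so intensities follow the terms of (0.51839 + 0.48161)^5.
P(M) = 0.51839^5 = 0.037435
P(M+2) = 5 × 0.51839^4 × 0.48161^1 = 0.173897
P(M+4) = 10 × 0.51839^3 × 0.48161^2 = 0.323118
P(M+6) = 10 × 0.51839^2 × 0.48161^3 = 0.300192
P(M+8) = 5 × 0.51839^1 × 0.48161^4 = 0.139447
P(M+10) = 0.48161^5 = 0.025911
The M+4 peak is largest (0.323118); scaling to 100 gives 11.6 : 53.8 : 100.0 : 92.9 : 43.2 : 8.0.

11.6 : 53.8 : 100.0 : 92.9 : 43.2 : 8.0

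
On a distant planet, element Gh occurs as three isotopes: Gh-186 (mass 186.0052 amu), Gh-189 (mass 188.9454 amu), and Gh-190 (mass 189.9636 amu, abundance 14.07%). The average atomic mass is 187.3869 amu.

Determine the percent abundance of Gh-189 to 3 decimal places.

28.051%

Let x and y be the fractions of Gh-186 and Gh-189. Then x + y = 1 − 0.1407 = 0.8593 and 186.0052x + 188.9454y = 187.3869 − 0.1407×189.9636 = 160.65902148.
Substituting: 186.0052x + 188.9454(0.8593 − x) = 160.65902148
(186.0052 − 188.9454)x = -1.70176074  ⇒  x = 0.57879, y = 0.28051
Gh-186: 57.879%, Gh-189: 28.051%.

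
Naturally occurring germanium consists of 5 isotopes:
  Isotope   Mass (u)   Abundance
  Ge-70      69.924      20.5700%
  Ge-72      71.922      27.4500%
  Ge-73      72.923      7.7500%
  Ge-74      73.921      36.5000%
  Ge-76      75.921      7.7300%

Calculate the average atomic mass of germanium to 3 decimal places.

72.627 u

The abundance-weighted mean is 0.205700 × 69.924 + 0.274500 × 71.922 + 0.077500 × 72.923 + 0.365000 × 73.921 + 0.077300 × 75.921
= 14.3834 + 19.7426 + 5.6515 + 26.9812 + 5.8687 = 72.6274 u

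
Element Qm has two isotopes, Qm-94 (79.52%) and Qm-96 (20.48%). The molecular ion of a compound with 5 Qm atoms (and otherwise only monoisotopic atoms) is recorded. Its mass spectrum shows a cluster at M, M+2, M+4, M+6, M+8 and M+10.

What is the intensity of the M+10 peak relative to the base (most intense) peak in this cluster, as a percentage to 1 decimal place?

0.1%

(0.7952 + 0.2048)^5 gives M 0.3180, M+2 0.4095, M+4 0.2109, M+6 0.0543, M+8 0.0070, M+10 0.0004; the largest is M+2.
P(M+2) = C(5,1) × 0.7952^4 × 0.2048^1 = 5 × 0.39985772 × 0.2048 = 0.409454 (base)
P(M+10) = C(5,5) × 0.7952^0 × 0.2048^5 = 1 × 1.0000 × 0.00036029 = 0.000360
Relative intensity = 0.000360 / 0.409454 × 100 = 0.1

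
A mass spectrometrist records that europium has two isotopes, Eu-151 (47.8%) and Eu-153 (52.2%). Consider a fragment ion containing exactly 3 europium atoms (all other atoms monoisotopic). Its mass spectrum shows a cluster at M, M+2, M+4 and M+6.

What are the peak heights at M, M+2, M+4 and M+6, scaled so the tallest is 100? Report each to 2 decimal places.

The 3 Eu atoms are independent, so intensities follow the terms of (0.478 + 0.522)^3.
P(M) = 0.478^3 = 0.109215
P(M+2) = 3 × 0.478^2 × 0.522^1 = 0.357806
P(M+4) = 3 × 0.478^1 × 0.522^2 = 0.390742
P(M+6) = 0.522^3 = 0.142237
The M+4 peak is largest (0.390742); scaling to 100 gives 27.95 : 91.57 : 100.00 : 36.40.

27.95 : 91.57 : 100.00 : 36.40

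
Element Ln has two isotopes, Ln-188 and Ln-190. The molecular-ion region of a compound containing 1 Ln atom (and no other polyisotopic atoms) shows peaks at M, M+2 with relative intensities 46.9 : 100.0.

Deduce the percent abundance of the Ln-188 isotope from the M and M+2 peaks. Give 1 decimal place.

31.9%

Let p = fractional abundance of Ln-188. I(M+2)/I(M) = [C(1,1)·p^0·(1−p)] / p^1 = 1·(1−p)/p = 100.0/46.9 = 2.1322
(1−p)/p = 2.1322/1 = 2.1322  ⇒  p = 1/(1 + 2.1322) = 0.3193
Ln-188: 31.9%, Ln-190: 68.1%.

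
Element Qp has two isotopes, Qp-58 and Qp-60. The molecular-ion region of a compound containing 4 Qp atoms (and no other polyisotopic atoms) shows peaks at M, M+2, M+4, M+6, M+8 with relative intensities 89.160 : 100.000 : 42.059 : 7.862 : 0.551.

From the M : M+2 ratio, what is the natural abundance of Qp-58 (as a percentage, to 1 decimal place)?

Let p = fractional abundance of Qp-58. I(M+2)/I(M) = [C(4,1)·p^3·(1−p)] / p^4 = 4·(1−p)/p = 100.000/89.160 = 1.1216
(1−p)/p = 1.1216/4 = 0.2804  ⇒  p = 1/(1 + 0.2804) = 0.7810
Qp-58: 78.1%, Qp-60: 21.9%.

78.1%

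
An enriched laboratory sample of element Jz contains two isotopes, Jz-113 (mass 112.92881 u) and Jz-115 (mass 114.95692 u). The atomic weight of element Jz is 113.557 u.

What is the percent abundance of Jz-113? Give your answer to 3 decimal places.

69.026%

With x = fraction of Jz-113 (so Jz-115 is 1 − x):
112.92881·x + 114.95692·(1 − x) = 113.557
(112.92881 − 114.95692)·x = 113.557 − 114.95692
x = -1.39992 / -2.02811 = 0.69026 → 69.026% Jz-113, 30.974% Jz-115.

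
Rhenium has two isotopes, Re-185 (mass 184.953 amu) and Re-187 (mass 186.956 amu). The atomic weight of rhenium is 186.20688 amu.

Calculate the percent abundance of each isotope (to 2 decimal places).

With x = fraction of Re-185 (so Re-187 is 1 − x):
184.953·x + 186.956·(1 − x) = 186.20688
(184.953 − 186.956)·x = 186.20688 − 186.956
x = -0.74912 / -2.003 = 0.37400 → 37.40% Re-185, 62.60% Re-187.

Re-185: 37.40%, Re-187: 62.60%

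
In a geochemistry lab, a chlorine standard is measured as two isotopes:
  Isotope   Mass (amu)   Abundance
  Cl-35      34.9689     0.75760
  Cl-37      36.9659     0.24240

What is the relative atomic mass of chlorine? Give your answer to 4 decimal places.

35.4530 amu

Weight each isotope mass by its fractional abundance: 0.75760 × 34.9689 + 0.24240 × 36.9659
= 26.49244 + 8.96053 = 35.45297 amu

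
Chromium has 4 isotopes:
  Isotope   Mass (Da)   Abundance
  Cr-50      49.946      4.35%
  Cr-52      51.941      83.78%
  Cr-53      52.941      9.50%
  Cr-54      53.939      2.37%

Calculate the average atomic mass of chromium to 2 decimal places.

52.00 Da

The abundance-weighted mean is 0.0435 × 49.946 + 0.8378 × 51.941 + 0.0950 × 52.941 + 0.0237 × 53.939
= 2.1727 + 43.5162 + 5.0294 + 1.2784 = 51.9967 Da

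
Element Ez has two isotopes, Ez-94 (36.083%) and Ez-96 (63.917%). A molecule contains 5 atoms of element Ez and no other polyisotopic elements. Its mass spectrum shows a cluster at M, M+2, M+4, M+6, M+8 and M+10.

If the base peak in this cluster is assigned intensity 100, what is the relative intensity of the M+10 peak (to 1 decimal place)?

31.4

(0.36083 + 0.63917)^5 gives M 0.0061, M+2 0.0542, M+4 0.1919, M+6 0.3400, M+8 0.3011, M+10 0.1067; the largest is M+6.
P(M+6) = C(5,3) × 0.36083^2 × 0.63917^3 = 10 × 0.13019829 × 0.26112542 = 0.339981 (base)
P(M+10) = C(5,5) × 0.36083^0 × 0.63917^5 = 1 × 1.0000 × 0.10667973 = 0.106680
Relative intensity = 0.106680 / 0.339981 × 100 = 31.4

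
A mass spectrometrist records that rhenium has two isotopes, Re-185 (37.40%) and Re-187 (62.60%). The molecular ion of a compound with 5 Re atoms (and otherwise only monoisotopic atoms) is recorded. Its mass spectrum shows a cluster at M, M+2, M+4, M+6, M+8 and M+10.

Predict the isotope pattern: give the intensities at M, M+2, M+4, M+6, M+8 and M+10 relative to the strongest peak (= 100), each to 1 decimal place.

2.1 : 17.8 : 59.7 : 100.0 : 83.7 : 28.0

The 5 Re atoms are independent, so intensities follow the terms of (0.3740 + 0.6260)^5.
P(M) = 0.3740^5 = 0.007317
P(M+2) = 5 × 0.3740^4 × 0.6260^1 = 0.061239
P(M+4) = 10 × 0.3740^3 × 0.6260^2 = 0.205005
P(M+6) = 10 × 0.3740^2 × 0.6260^3 = 0.343136
P(M+8) = 5 × 0.3740^1 × 0.6260^4 = 0.287170
P(M+10) = 0.6260^5 = 0.096133
The M+6 peak is largest (0.343136); scaling to 100 gives 2.1 : 17.8 : 59.7 : 100.0 : 83.7 : 28.0.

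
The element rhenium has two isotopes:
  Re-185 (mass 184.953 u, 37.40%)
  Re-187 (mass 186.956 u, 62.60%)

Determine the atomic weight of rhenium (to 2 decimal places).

186.21 u

The abundance-weighted mean is 0.3740 × 184.953 + 0.6260 × 186.956
= 69.1724 + 117.0345 = 186.2069 u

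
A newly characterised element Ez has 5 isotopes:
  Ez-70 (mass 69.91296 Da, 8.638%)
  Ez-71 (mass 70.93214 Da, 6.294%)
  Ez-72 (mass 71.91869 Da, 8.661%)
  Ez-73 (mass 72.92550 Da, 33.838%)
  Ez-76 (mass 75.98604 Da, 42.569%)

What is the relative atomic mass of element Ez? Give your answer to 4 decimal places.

Ar = Σ fᵢ·mᵢ = 0.08638 × 69.91296 + 0.06294 × 70.93214 + 0.08661 × 71.91869 + 0.33838 × 72.92550 + 0.42569 × 75.98604
= 6.039081 + 4.464469 + 6.228878 + 24.676531 + 32.346497 = 73.755456 Da

73.7555 Da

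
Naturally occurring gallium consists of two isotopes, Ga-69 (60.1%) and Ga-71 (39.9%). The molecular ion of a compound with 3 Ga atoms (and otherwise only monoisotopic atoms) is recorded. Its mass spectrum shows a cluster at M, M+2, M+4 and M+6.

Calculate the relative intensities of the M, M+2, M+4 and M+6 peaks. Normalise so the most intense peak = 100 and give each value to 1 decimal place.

Each Ga atom is independently Ga-69 (p = 0.601) or Ga-71 (q = 0.399); the cluster is the binomial expansion (p + q)^3.
P(M) = 0.601^3 = 0.217082
P(M+2) = 3 × 0.601^2 × 0.399^1 = 0.432358
P(M+4) = 3 × 0.601^1 × 0.399^2 = 0.287039
P(M+6) = 0.399^3 = 0.063521
The M+2 peak is largest (0.432358); scaling to 100 gives 50.2 : 100.0 : 66.4 : 14.7.

50.2 : 100.0 : 66.4 : 14.7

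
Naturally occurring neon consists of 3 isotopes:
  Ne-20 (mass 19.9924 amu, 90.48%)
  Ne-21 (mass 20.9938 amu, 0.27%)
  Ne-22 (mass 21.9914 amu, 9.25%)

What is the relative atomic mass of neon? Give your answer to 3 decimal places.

20.180 amu

Ar = Σ fᵢ·mᵢ = 0.9048 × 19.9924 + 0.0027 × 20.9938 + 0.0925 × 21.9914
= 18.08912 + 0.05668 + 2.03420 = 20.18000 amu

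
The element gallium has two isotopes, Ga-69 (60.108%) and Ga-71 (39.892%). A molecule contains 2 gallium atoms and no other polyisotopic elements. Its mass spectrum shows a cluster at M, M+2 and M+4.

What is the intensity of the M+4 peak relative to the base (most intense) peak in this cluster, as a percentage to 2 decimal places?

(0.60108 + 0.39892)^2 gives M 0.3613, M+2 0.4796, M+4 0.1591; the largest is M+2.
P(M+2) = C(2,1) × 0.60108^1 × 0.39892^1 = 2 × 0.60108 × 0.39892 = 0.479566 (base)
P(M+4) = C(2,2) × 0.60108^0 × 0.39892^2 = 1 × 1.0000 × 0.15913717 = 0.159137
Relative intensity = 0.159137 / 0.479566 × 100 = 33.18

33.18%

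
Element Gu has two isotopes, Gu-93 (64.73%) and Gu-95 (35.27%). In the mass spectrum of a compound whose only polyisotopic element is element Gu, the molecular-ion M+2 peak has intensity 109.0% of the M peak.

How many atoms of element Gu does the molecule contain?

2

The M+2/M ratio from n Gu atoms is n · q/p = n · 0.3527/0.6473.
n = 1.090 × 0.6473/0.3527 = 2.00 ≈ 2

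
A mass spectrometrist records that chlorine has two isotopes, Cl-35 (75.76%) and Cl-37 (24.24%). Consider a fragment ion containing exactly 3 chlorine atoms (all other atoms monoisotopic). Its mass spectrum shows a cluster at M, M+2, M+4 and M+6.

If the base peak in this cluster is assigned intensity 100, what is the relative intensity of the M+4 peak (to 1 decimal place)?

30.7

Binomial terms of (0.7576 + 0.2424)^3: M 0.4348, M+2 0.4174, M+4 0.1335, M+6 0.0142 → M is the base peak.
P(M) = C(3,0) × 0.7576^3 × 0.2424^0 = 1 × 0.4348304 × 1.0000 = 0.434830 (base)
P(M+4) = C(3,2) × 0.7576^1 × 0.2424^2 = 3 × 0.7576 × 0.05875776 = 0.133545
Relative intensity = 0.133545 / 0.434830 × 100 = 30.7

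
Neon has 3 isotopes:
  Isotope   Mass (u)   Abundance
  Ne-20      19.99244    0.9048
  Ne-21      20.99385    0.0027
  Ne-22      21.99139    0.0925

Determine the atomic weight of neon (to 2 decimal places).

Ar = Σ fᵢ·mᵢ = 0.9048 × 19.99244 + 0.0027 × 20.99385 + 0.0925 × 21.99139
= 18.089160 + 0.056683 + 2.034204 = 20.180047 u

20.18 u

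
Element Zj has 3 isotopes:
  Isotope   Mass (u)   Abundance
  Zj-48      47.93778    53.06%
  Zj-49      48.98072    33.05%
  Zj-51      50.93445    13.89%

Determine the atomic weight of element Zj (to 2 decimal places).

48.70 u

Ar = Σ fᵢ·mᵢ = 0.5306 × 47.93778 + 0.3305 × 48.98072 + 0.1389 × 50.93445
= 25.435786 + 16.188128 + 7.074795 = 48.698709 u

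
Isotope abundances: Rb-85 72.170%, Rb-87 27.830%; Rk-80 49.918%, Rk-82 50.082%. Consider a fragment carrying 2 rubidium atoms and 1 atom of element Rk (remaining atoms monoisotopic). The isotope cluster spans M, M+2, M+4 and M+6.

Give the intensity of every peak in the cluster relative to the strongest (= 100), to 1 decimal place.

Rubidium pattern (n=2): 0.52085089 : 0.40169822 : 0.07745089
Element Rk pattern (n=1): 0.49918 : 0.50082
Convolve the two distributions (both contribute in 2-u steps):
  M: 0.52085089×0.49918 = 0.259998
  M+2: 0.52085089×0.50082 + 0.40169822×0.49918 = 0.461372
  M+4: 0.40169822×0.50082 + 0.07745089×0.49918 = 0.239840
  M+6: 0.07745089×0.50082 = 0.038789
Scale to base peak (0.461372) = 100: 56.4 : 100.0 : 52.0 : 8.4

56.4 : 100.0 : 52.0 : 8.4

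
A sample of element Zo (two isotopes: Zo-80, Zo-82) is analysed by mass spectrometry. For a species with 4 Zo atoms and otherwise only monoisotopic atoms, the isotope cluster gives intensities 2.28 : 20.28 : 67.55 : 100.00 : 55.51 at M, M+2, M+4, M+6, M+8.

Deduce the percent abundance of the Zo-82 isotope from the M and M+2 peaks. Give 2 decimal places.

68.98%

If p is the fraction of Zo that is Zo-80, then I(M+2)/I(M) = [C(4,1)·p^3·(1−p)] / p^4 = 4·(1−p)/p = 20.28/2.28 = 8.8947
(1−p)/p = 8.8947/4 = 2.2237  ⇒  p = 1/(1 + 2.2237) = 0.3102
Zo-80: 31.02%, Zo-82: 68.98%.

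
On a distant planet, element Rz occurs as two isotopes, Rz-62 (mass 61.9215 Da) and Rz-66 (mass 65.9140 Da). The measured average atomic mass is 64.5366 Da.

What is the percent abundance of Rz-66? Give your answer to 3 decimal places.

Let x be the fractional abundance of Rz-62; then Rz-66 has abundance 1 − x.
61.9215·x + 65.9140·(1 − x) = 64.5366
(61.9215 − 65.9140)·x = 64.5366 − 65.9140
x = -1.3774 / -3.9925 = 0.34500 → 34.500% Rz-62, 65.500% Rz-66.

65.500%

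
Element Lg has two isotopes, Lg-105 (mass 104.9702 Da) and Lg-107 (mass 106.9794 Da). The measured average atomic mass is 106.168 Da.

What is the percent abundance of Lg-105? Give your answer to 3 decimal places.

40.384%

Writing the weighted mean with unknown fraction x of Lg-105:
104.9702·x + 106.9794·(1 − x) = 106.168
(104.9702 − 106.9794)·x = 106.168 − 106.9794
x = -0.8114 / -2.0092 = 0.40384 → 40.384% Lg-105, 59.616% Lg-107.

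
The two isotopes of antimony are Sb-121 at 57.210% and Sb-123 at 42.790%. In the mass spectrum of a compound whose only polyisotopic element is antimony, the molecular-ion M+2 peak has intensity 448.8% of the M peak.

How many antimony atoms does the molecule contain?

With n Sb atoms, P(M+2)/P(M) = C(n,1)·p^(n−1)q / p^n = n·q/p = n · 0.42790/0.57210.
n = 4.488 × 0.57210/0.42790 = 6.00 ≈ 6

6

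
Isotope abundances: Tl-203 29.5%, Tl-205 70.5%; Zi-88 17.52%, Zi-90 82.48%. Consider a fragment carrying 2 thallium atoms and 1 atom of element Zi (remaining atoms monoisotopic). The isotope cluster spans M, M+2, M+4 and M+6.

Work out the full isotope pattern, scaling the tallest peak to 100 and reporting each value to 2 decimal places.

Thallium pattern (n=2): 0.087025 : 0.41595 : 0.497025
Element Zi pattern (n=1): 0.1752 : 0.8248
Convolve the two distributions (both contribute in 2-u steps):
  M: 0.087025×0.1752 = 0.015247
  M+2: 0.087025×0.8248 + 0.41595×0.1752 = 0.144653
  M+4: 0.41595×0.8248 + 0.497025×0.1752 = 0.430154
  M+6: 0.497025×0.8248 = 0.409946
Scale to base peak (0.430154) = 100: 3.54 : 33.63 : 100.00 : 95.30

3.54 : 33.63 : 100.00 : 95.30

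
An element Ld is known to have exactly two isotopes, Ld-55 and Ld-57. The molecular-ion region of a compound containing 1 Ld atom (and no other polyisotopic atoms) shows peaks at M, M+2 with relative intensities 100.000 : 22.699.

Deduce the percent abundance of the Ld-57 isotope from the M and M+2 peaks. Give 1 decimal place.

18.5%

Write p for the Ld-55 fraction. I(M+2)/I(M) = [C(1,1)·p^0·(1−p)] / p^1 = 1·(1−p)/p = 22.699/100.000 = 0.2270
(1−p)/p = 0.2270/1 = 0.2270  ⇒  p = 1/(1 + 0.2270) = 0.8150
Ld-55: 81.5%, Ld-57: 18.5%.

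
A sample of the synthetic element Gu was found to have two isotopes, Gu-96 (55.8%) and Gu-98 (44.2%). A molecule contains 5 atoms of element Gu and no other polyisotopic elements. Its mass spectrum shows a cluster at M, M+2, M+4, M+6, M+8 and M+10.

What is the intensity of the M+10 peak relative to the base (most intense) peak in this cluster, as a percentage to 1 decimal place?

5.0%

(0.558 + 0.442)^5 gives M 0.0541, M+2 0.2143, M+4 0.3394, M+6 0.2689, M+8 0.1065, M+10 0.0169; the largest is M+4.
P(M+4) = C(5,2) × 0.558^3 × 0.442^2 = 10 × 0.17374111 × 0.195364 = 0.339428 (base)
P(M+10) = C(5,5) × 0.558^0 × 0.442^5 = 1 × 1.0000 × 0.01686985 = 0.016870
Relative intensity = 0.016870 / 0.339428 × 100 = 5.0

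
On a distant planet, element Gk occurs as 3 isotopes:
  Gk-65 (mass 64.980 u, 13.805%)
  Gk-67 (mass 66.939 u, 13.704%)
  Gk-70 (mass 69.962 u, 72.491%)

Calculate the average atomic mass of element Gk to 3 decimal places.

68.860 u

Average mass = Σ (abundance × isotope mass) = 0.13805 × 64.980 + 0.13704 × 66.939 + 0.72491 × 69.962
= 8.9705 + 9.1733 + 50.7162 = 68.8600 u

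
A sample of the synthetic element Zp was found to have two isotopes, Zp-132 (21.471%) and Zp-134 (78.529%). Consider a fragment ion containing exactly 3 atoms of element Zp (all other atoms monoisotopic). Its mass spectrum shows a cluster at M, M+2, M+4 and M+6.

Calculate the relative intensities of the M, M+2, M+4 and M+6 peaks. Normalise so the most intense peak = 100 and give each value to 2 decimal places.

2.04 : 22.43 : 82.02 : 100.00

The 3 Zp atoms are independent, so intensities follow the terms of (0.21471 + 0.78529)^3.
P(M) = 0.21471^3 = 0.009898
P(M+2) = 3 × 0.21471^2 × 0.78529^1 = 0.108607
P(M+4) = 3 × 0.21471^1 × 0.78529^2 = 0.397222
P(M+6) = 0.78529^3 = 0.484273
The M+6 peak is largest (0.484273); scaling to 100 gives 2.04 : 22.43 : 82.02 : 100.00.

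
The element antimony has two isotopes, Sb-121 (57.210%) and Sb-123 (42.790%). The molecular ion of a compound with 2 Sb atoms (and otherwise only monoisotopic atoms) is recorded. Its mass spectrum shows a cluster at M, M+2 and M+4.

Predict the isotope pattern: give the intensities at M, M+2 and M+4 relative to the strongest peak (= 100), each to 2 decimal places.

66.85 : 100.00 : 37.40

The 2 Sb atoms are independent, so intensities follow the terms of (0.57210 + 0.42790)^2.
P(M) = 0.57210^2 = 0.327298
P(M+2) = 2 × 0.57210^1 × 0.42790^1 = 0.489603
P(M+4) = 0.42790^2 = 0.183098
The M+2 peak is largest (0.489603); scaling to 100 gives 66.85 : 100.00 : 37.40.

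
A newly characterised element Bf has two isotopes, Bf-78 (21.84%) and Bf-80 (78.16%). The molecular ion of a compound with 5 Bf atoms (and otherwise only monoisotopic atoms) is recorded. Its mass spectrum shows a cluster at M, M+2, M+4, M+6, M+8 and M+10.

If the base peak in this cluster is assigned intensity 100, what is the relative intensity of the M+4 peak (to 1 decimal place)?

15.6

Term probabilities: M 0.0005, M+2 0.0089, M+4 0.0636, M+6 0.2278, M+8 0.4075, M+10 0.2917. Base peak = M+8.
P(M+8) = C(5,4) × 0.2184^1 × 0.7816^4 = 5 × 0.2184 × 0.37319705 = 0.407531 (base)
P(M+4) = C(5,2) × 0.2184^3 × 0.7816^2 = 10 × 0.01041737 × 0.61089856 = 0.063640
Relative intensity = 0.063640 / 0.407531 × 100 = 15.6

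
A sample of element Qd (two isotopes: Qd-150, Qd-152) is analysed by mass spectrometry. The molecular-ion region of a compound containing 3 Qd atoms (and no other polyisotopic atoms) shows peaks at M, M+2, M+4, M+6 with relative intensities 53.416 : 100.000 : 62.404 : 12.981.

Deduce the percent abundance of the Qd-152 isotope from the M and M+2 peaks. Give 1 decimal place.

38.4%

Let p = fractional abundance of Qd-150. I(M+2)/I(M) = [C(3,1)·p^2·(1−p)] / p^3 = 3·(1−p)/p = 100.000/53.416 = 1.8721
(1−p)/p = 1.8721/3 = 0.6240  ⇒  p = 1/(1 + 0.6240) = 0.6158
Qd-150: 61.6%, Qd-152: 38.4%.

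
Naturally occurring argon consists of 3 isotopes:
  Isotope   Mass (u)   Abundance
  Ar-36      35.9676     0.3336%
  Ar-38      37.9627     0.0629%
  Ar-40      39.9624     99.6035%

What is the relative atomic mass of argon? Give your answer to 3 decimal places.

Average mass = Σ (abundance × isotope mass) = 0.003336 × 35.9676 + 0.000629 × 37.9627 + 0.996035 × 39.9624
= 0.11999 + 0.02388 + 39.80395 = 39.94782 u

39.948 u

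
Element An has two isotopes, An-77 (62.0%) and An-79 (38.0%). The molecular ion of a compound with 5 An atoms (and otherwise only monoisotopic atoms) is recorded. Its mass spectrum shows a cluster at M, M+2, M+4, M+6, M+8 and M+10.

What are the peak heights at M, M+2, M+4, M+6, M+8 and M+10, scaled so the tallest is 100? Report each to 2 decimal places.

26.62 : 81.58 : 100.00 : 61.29 : 18.78 : 2.30

Expanding (0.620 + 0.380)^5:
P(M) = 0.620^5 = 0.091613
P(M+2) = 5 × 0.620^4 × 0.380^1 = 0.280750
P(M+4) = 10 × 0.620^3 × 0.380^2 = 0.344146
P(M+6) = 10 × 0.620^2 × 0.380^3 = 0.210928
P(M+8) = 5 × 0.620^1 × 0.380^4 = 0.064639
P(M+10) = 0.380^5 = 0.007924
The M+4 peak is largest (0.344146); scaling to 100 gives 26.62 : 81.58 : 100.00 : 61.29 : 18.78 : 2.30.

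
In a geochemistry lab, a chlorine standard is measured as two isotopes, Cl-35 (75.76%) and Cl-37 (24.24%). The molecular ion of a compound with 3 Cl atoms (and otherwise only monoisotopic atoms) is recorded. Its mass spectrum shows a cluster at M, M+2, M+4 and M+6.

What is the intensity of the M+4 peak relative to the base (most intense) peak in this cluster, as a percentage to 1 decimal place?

(0.7576 + 0.2424)^3 gives M 0.4348, M+2 0.4174, M+4 0.1335, M+6 0.0142; the largest is M.
P(M) = C(3,0) × 0.7576^3 × 0.2424^0 = 1 × 0.4348304 × 1.0000 = 0.434830 (base)
P(M+4) = C(3,2) × 0.7576^1 × 0.2424^2 = 3 × 0.7576 × 0.05875776 = 0.133545
Relative intensity = 0.133545 / 0.434830 × 100 = 30.7

30.7%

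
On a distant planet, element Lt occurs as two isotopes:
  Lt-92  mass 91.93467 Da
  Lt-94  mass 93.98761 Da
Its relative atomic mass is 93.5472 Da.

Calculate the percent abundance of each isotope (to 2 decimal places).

Lt-92: 21.45%, Lt-94: 78.55%

With x = fraction of Lt-92 (so Lt-94 is 1 − x):
91.93467·x + 93.98761·(1 − x) = 93.5472
(91.93467 − 93.98761)·x = 93.5472 − 93.98761
x = -0.44041 / -2.05294 = 0.21453 → 21.45% Lt-92, 78.55% Lt-94.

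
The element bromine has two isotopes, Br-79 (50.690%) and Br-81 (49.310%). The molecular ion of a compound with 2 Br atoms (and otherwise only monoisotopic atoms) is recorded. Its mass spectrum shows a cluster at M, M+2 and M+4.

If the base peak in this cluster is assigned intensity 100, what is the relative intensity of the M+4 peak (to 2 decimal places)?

48.64

Term probabilities: M 0.2569, M+2 0.4999, M+4 0.2431. Base peak = M+2.
P(M+2) = C(2,1) × 0.50690^1 × 0.49310^1 = 2 × 0.5069 × 0.4931 = 0.499905 (base)
P(M+4) = C(2,2) × 0.50690^0 × 0.49310^2 = 1 × 1.0000 × 0.24314761 = 0.243148
Relative intensity = 0.243148 / 0.499905 × 100 = 48.64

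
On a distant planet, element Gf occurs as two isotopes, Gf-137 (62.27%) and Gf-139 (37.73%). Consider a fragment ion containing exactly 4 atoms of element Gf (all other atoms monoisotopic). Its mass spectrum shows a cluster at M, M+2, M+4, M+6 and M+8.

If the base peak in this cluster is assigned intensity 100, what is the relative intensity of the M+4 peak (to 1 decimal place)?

90.9

Term probabilities: M 0.1504, M+2 0.3644, M+4 0.3312, M+6 0.1338, M+8 0.0203. Base peak = M+2.
P(M+2) = C(4,1) × 0.6227^3 × 0.3773^1 = 4 × 0.24145522 × 0.3773 = 0.364404 (base)
P(M+4) = C(4,2) × 0.6227^2 × 0.3773^2 = 6 × 0.38775529 × 0.14235529 = 0.331194
Relative intensity = 0.331194 / 0.364404 × 100 = 90.9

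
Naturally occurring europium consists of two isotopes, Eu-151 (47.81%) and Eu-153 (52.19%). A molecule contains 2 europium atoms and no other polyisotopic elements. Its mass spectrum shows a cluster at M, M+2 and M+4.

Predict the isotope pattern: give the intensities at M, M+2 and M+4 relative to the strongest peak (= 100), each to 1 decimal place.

The 2 Eu atoms are independent, so intensities follow the terms of (0.4781 + 0.5219)^2.
P(M) = 0.4781^2 = 0.228580
P(M+2) = 2 × 0.4781^1 × 0.5219^1 = 0.499041
P(M+4) = 0.5219^2 = 0.272380
The M+2 peak is largest (0.499041); scaling to 100 gives 45.8 : 100.0 : 54.6.

45.8 : 100.0 : 54.6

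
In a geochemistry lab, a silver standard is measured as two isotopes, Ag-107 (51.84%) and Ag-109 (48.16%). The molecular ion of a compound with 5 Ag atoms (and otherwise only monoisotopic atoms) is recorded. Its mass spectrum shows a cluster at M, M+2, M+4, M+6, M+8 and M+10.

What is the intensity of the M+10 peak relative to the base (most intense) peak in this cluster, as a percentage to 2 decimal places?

8.02%

Binomial terms of (0.5184 + 0.4816)^5: M 0.0374, M+2 0.1739, M+4 0.3231, M+6 0.3002, M+8 0.1394, M+10 0.0259 → M+4 is the base peak.
P(M+4) = C(5,2) × 0.5184^3 × 0.4816^2 = 10 × 0.13931407 × 0.23193856 = 0.323123 (base)
P(M+10) = C(5,5) × 0.5184^0 × 0.4816^5 = 1 × 1.0000 × 0.02590791 = 0.025908
Relative intensity = 0.025908 / 0.323123 × 100 = 8.02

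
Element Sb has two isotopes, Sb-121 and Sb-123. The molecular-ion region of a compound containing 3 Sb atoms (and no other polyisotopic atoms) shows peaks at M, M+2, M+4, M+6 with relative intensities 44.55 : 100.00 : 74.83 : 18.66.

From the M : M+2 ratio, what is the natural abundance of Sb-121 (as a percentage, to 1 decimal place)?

Write p for the Sb-121 fraction. I(M+2)/I(M) = [C(3,1)·p^2·(1−p)] / p^3 = 3·(1−p)/p = 100.00/44.55 = 2.2447
(1−p)/p = 2.2447/3 = 0.7482  ⇒  p = 1/(1 + 0.7482) = 0.5720
Sb-121: 57.2%, Sb-123: 42.8%.

57.2%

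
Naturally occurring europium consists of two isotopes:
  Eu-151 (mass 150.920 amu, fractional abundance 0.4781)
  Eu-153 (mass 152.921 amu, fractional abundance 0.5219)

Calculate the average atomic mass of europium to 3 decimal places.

151.964 amu

Ar = Σ fᵢ·mᵢ = 0.4781 × 150.920 + 0.5219 × 152.921
= 72.1549 + 79.8095 = 151.9644 amu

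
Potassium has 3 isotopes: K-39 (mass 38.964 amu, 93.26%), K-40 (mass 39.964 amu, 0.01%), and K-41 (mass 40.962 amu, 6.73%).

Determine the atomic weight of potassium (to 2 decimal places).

Average mass = Σ (abundance × isotope mass) = 0.9326 × 38.964 + 0.0001 × 39.964 + 0.0673 × 40.962
= 36.3378 + 0.0040 + 2.7567 = 39.0985 amu

39.10 amu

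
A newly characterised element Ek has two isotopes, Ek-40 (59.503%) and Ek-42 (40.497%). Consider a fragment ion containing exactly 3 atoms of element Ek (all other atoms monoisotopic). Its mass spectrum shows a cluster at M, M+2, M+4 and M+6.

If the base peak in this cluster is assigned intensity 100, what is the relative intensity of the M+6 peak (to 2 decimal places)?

Binomial terms of (0.59503 + 0.40497)^3: M 0.2107, M+2 0.4302, M+4 0.2928, M+6 0.0664 → M+2 is the base peak.
P(M+2) = C(3,1) × 0.59503^2 × 0.40497^1 = 3 × 0.3540607 × 0.40497 = 0.430152 (base)
P(M+6) = C(3,3) × 0.59503^0 × 0.40497^3 = 1 × 1.0000 × 0.06641536 = 0.066415
Relative intensity = 0.066415 / 0.430152 × 100 = 15.44

15.44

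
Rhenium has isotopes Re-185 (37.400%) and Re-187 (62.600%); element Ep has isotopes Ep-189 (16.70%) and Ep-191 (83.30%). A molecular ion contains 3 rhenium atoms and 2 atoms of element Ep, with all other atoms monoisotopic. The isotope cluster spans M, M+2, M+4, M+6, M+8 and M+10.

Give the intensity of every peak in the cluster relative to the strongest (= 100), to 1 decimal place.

0.4 : 5.9 : 32.6 : 83.4 : 100.0 : 45.6

Rhenium pattern (n=3): 0.05231362 : 0.26268713 : 0.43968487 : 0.24531438
Element Ep pattern (n=2): 0.027889 : 0.278222 : 0.693889
Convolve the two distributions (both contribute in 2-u steps):
  M: 0.05231362×0.027889 = 0.001459
  M+2: 0.05231362×0.278222 + 0.26268713×0.027889 = 0.021881
  M+4: 0.05231362×0.693889 + 0.26268713×0.278222 + 0.43968487×0.027889 = 0.121648
  M+6: 0.26268713×0.693889 + 0.43968487×0.278222 + 0.24531438×0.027889 = 0.311447
  M+8: 0.43968487×0.693889 + 0.24531438×0.278222 = 0.373344
  M+10: 0.24531438×0.693889 = 0.170221
Scale to base peak (0.373344) = 100: 0.4 : 5.9 : 32.6 : 83.4 : 100.0 : 45.6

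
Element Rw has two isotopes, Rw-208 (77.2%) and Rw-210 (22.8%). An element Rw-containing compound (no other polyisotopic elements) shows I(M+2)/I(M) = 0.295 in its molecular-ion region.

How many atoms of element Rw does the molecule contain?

For n independent Rw atoms, I(M+2)/I(M) = n · (abundance Rw-210) / (abundance Rw-208) = n · 0.228/0.772.
n = 0.295 × 0.772/0.228 = 1.00 ≈ 1

1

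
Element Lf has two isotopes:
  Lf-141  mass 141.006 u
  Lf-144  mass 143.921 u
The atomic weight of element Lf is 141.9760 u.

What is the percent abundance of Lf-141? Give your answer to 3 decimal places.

66.724%

Writing the weighted mean with unknown fraction x of Lf-141:
141.006·x + 143.921·(1 − x) = 141.9760
(141.006 − 143.921)·x = 141.9760 − 143.921
x = -1.9450 / -2.915 = 0.66724 → 66.724% Lf-141, 33.276% Lf-144.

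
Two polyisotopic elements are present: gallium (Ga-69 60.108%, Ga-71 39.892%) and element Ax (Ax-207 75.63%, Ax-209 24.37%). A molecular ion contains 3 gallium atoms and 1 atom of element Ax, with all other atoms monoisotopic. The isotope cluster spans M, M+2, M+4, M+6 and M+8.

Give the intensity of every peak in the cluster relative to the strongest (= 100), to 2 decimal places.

Gallium pattern (n=3): 0.2171685 : 0.432386 : 0.2869625 : 0.063483
Element Ax pattern (n=1): 0.7563 : 0.2437
Convolve the two distributions (both contribute in 2-u steps):
  M: 0.2171685×0.7563 = 0.164245
  M+2: 0.2171685×0.2437 + 0.432386×0.7563 = 0.379937
  M+4: 0.432386×0.2437 + 0.2869625×0.7563 = 0.322402
  M+6: 0.2869625×0.2437 + 0.063483×0.7563 = 0.117945
  M+8: 0.063483×0.2437 = 0.015471
Scale to base peak (0.379937) = 100: 43.23 : 100.00 : 84.86 : 31.04 : 4.07

43.23 : 100.00 : 84.86 : 31.04 : 4.07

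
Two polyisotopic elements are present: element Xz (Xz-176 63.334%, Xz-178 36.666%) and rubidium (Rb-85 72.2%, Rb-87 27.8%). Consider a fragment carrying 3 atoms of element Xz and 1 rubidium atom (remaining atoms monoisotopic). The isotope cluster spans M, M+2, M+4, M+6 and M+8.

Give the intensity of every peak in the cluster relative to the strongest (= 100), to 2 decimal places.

47.13 : 100.00 : 78.90 : 27.39 : 3.52

Element Xz pattern (n=3): 0.25404506 : 0.44122349 : 0.25543784 : 0.04929361
Rubidium pattern (n=1): 0.7220 : 0.2780
Convolve the two distributions (both contribute in 2-u steps):
  M: 0.25404506×0.7220 = 0.183421
  M+2: 0.25404506×0.2780 + 0.44122349×0.7220 = 0.389188
  M+4: 0.44122349×0.2780 + 0.25543784×0.7220 = 0.307086
  M+6: 0.25543784×0.2780 + 0.04929361×0.7220 = 0.106602
  M+8: 0.04929361×0.2780 = 0.013704
Scale to base peak (0.389188) = 100: 47.13 : 100.00 : 78.90 : 27.39 : 3.52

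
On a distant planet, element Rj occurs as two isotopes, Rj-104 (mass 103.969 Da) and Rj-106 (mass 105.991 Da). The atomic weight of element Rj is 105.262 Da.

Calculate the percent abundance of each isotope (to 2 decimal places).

Writing the weighted mean with unknown fraction x of Rj-104:
103.969·x + 105.991·(1 − x) = 105.262
(103.969 − 105.991)·x = 105.262 − 105.991
x = -0.729 / -2.022 = 0.36053 → 36.05% Rj-104, 63.95% Rj-106.

Rj-104: 36.05%, Rj-106: 63.95%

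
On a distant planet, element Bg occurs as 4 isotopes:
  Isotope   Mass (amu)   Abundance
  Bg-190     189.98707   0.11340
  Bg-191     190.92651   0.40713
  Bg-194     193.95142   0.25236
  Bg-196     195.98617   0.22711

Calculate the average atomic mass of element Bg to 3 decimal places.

192.732 amu

Weight each isotope mass by its fractional abundance: 0.11340 × 189.98707 + 0.40713 × 190.92651 + 0.25236 × 193.95142 + 0.22711 × 195.98617
= 21.544534 + 77.731910 + 48.945580 + 44.510419 = 192.732443 amu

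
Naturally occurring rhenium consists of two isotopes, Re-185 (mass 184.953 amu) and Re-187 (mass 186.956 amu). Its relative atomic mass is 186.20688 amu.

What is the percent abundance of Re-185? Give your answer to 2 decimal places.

37.40%

Let x be the fractional abundance of Re-185; then Re-187 has abundance 1 − x.
184.953·x + 186.956·(1 − x) = 186.20688
(184.953 − 186.956)·x = 186.20688 − 186.956
x = -0.74912 / -2.003 = 0.37400 → 37.40% Re-185, 62.60% Re-187.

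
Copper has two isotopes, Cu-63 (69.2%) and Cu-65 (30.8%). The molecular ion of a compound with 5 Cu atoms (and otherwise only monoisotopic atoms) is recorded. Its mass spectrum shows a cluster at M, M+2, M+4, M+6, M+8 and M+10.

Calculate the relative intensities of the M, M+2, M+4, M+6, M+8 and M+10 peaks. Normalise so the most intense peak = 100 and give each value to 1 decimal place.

The 5 Cu atoms are independent, so intensities follow the terms of (0.692 + 0.308)^5.
P(M) = 0.692^5 = 0.158683
P(M+2) = 5 × 0.692^4 × 0.308^1 = 0.353139
P(M+4) = 10 × 0.692^3 × 0.308^2 = 0.314355
P(M+6) = 10 × 0.692^2 × 0.308^3 = 0.139915
P(M+8) = 5 × 0.692^1 × 0.308^4 = 0.031137
P(M+10) = 0.308^5 = 0.002772
The M+2 peak is largest (0.353139); scaling to 100 gives 44.9 : 100.0 : 89.0 : 39.6 : 8.8 : 0.8.

44.9 : 100.0 : 89.0 : 39.6 : 8.8 : 0.8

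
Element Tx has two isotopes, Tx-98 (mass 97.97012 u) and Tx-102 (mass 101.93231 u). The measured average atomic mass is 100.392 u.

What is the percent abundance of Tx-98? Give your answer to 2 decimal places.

38.88%

Let x be the fractional abundance of Tx-98; then Tx-102 has abundance 1 − x.
97.97012·x + 101.93231·(1 − x) = 100.392
(97.97012 − 101.93231)·x = 100.392 − 101.93231
x = -1.54031 / -3.96219 = 0.38875 → 38.88% Tx-98, 61.12% Tx-102.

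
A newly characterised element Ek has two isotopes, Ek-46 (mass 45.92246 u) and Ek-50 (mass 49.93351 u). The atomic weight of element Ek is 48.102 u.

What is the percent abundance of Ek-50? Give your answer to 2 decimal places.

54.34%

Writing the weighted mean with unknown fraction x of Ek-46:
45.92246·x + 49.93351·(1 − x) = 48.102
(45.92246 − 49.93351)·x = 48.102 − 49.93351
x = -1.83151 / -4.01105 = 0.45662 → 45.66% Ek-46, 54.34% Ek-50.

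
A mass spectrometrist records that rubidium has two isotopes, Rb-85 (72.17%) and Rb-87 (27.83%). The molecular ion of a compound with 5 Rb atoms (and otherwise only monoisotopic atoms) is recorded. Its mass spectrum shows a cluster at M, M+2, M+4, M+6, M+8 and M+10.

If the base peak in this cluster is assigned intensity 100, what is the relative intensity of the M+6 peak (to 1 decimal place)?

29.7

Term probabilities: M 0.1958, M+2 0.3775, M+4 0.2911, M+6 0.1123, M+8 0.0216, M+10 0.0017. Base peak = M+2.
P(M+2) = C(5,1) × 0.7217^4 × 0.2783^1 = 5 × 0.27128565 × 0.2783 = 0.377494 (base)
P(M+6) = C(5,3) × 0.7217^2 × 0.2783^3 = 10 × 0.52085089 × 0.02155458 = 0.112267
Relative intensity = 0.112267 / 0.377494 × 100 = 29.7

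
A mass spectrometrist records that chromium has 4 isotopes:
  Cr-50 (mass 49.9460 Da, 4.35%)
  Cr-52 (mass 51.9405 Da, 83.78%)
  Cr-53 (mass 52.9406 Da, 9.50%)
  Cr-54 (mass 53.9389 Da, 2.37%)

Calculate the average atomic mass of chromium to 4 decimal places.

51.9961 Da

The abundance-weighted mean is 0.0435 × 49.9460 + 0.8378 × 51.9405 + 0.0950 × 52.9406 + 0.0237 × 53.9389
= 2.17265 + 43.51575 + 5.02936 + 1.27835 = 51.99611 Da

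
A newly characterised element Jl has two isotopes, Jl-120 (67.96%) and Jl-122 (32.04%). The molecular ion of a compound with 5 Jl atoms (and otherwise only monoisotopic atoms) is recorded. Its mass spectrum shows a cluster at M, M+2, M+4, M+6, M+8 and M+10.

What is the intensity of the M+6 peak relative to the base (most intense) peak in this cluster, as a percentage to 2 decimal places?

44.45%

Binomial terms of (0.6796 + 0.3204)^5: M 0.1450, M+2 0.3417, M+4 0.3222, M+6 0.1519, M+8 0.0358, M+10 0.0034 → M+2 is the base peak.
P(M+2) = C(5,1) × 0.6796^4 × 0.3204^1 = 5 × 0.21331111 × 0.3204 = 0.341724 (base)
P(M+6) = C(5,3) × 0.6796^2 × 0.3204^3 = 10 × 0.46185616 × 0.03289103 = 0.151909
Relative intensity = 0.151909 / 0.341724 × 100 = 44.45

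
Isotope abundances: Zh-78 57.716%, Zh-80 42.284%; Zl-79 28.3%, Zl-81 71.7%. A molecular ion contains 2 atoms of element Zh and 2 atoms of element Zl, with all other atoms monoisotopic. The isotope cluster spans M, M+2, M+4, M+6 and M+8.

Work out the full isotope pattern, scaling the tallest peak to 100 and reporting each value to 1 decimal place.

Element Zh pattern (n=2): 0.33311367 : 0.48809267 : 0.17879367
Element Zl pattern (n=2): 0.080089 : 0.405822 : 0.514089
Convolve the two distributions (both contribute in 2-u steps):
  M: 0.33311367×0.080089 = 0.026679
  M+2: 0.33311367×0.405822 + 0.48809267×0.080089 = 0.174276
  M+4: 0.33311367×0.514089 + 0.48809267×0.405822 + 0.17879367×0.080089 = 0.383648
  M+6: 0.48809267×0.514089 + 0.17879367×0.405822 = 0.323481
  M+8: 0.17879367×0.514089 = 0.091916
Scale to base peak (0.383648) = 100: 7.0 : 45.4 : 100.0 : 84.3 : 24.0

7.0 : 45.4 : 100.0 : 84.3 : 24.0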